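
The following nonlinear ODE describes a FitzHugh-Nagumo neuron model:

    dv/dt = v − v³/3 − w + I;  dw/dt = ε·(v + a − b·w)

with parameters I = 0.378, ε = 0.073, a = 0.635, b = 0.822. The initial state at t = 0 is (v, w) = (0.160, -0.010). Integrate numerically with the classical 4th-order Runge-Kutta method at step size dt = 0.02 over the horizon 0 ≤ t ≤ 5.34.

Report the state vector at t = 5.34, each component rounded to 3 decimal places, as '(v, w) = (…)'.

t=0.000: state=(0.160, -0.010)
step 1 (dt=0.02): k1=(0.547, 0.059), k2=(0.551, 0.059), k3=(0.551, 0.059), k4=(0.556, 0.059); state += dt/6·(k1+2k2+2k3+k4)
t=0.020: state=(0.171, -0.009)
t=0.040: state=(0.182, -0.008)
t=0.060: state=(0.194, -0.006)
continuing one RK4 step at a time; state shown every 10 steps (Δt=0.2):
t=0.200: state=(0.279, 0.002)
t=0.400: state=(0.420, 0.017)
t=0.600: state=(0.581, 0.033)
t=0.800: state=(0.762, 0.052)
t=1.000: state=(0.954, 0.073)
t=1.200: state=(1.145, 0.096)
t=1.400: state=(1.320, 0.122)
t=1.600: state=(1.466, 0.150)
t=1.800: state=(1.577, 0.180)
t=2.000: state=(1.654, 0.210)
t=2.200: state=(1.704, 0.241)
t=2.400: state=(1.733, 0.273)
t=2.600: state=(1.747, 0.304)
t=2.800: state=(1.752, 0.335)
t=3.000: state=(1.750, 0.366)
t=3.200: state=(1.743, 0.396)
t=3.400: state=(1.734, 0.425)
t=3.600: state=(1.723, 0.455)
t=3.800: state=(1.711, 0.483)
t=4.000: state=(1.698, 0.512)
t=4.200: state=(1.684, 0.539)
t=4.400: state=(1.670, 0.566)
t=4.600: state=(1.656, 0.593)
t=4.800: state=(1.641, 0.619)
t=5.000: state=(1.626, 0.645)
t=5.200: state=(1.611, 0.670)
t=5.340: state=(1.601, 0.687)

(v, w) = (1.601, 0.687)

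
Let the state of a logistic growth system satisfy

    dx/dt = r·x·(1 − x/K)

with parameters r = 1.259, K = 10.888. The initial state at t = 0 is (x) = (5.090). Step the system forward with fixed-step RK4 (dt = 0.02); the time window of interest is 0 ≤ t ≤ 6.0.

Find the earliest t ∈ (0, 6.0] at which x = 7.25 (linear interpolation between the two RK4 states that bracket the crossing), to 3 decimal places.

t=0.000: state=(5.090)
step 1 (dt=0.02): k1=(3.413), k2=(3.415), k3=(3.415), k4=(3.418); state += dt/6·(k1+2k2+2k3+k4)
t=0.020: state=(5.158)
t=0.040: state=(5.227)
t=0.060: state=(5.295)
continuing one RK4 step at a time; state shown every 10 steps (Δt=0.2):
t=0.200: state=(5.774)
t=0.400: state=(6.449)
t=0.600: state=(7.092)
t=0.640: state=(7.216)
next step: t=0.660: state=(7.277) — x has crossed 7.25
linear interpolation between t=0.640 (7.21590) and t=0.660 (7.27693) → t≈0.651

t = 0.651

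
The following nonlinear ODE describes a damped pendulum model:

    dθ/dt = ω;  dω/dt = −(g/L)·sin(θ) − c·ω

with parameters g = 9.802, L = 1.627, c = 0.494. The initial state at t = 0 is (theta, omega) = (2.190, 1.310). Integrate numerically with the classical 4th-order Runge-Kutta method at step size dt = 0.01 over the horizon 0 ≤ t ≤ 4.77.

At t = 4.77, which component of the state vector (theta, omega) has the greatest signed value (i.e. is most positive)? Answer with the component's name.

t=0.000: state=(2.190, 1.310)
step 1 (dt=0.01): k1=(1.310, -5.553), k2=(1.282, -5.516), k3=(1.282, -5.517), k4=(1.255, -5.481); state += dt/6·(k1+2k2+2k3+k4)
t=0.010: state=(2.203, 1.255)
t=0.020: state=(2.215, 1.200)
t=0.030: state=(2.227, 1.147)
continuing one RK4 step at a time; state shown every 20 steps (Δt=0.2):
t=0.200: state=(2.350, 0.323)
t=0.400: state=(2.329, -0.522)
t=0.600: state=(2.141, -1.366)
t=0.800: state=(1.777, -2.288)
t=1.000: state=(1.225, -3.204)
t=1.200: state=(0.519, -3.765)
t=1.400: state=(-0.229, -3.562)
t=1.600: state=(-0.856, -2.624)
t=1.800: state=(-1.258, -1.372)
t=2.000: state=(-1.406, -0.123)
t=2.200: state=(-1.314, 1.014)
t=2.400: state=(-1.012, 1.974)
t=2.600: state=(-0.547, 2.593)
t=2.800: state=(-0.012, 2.658)
t=3.000: state=(0.476, 2.133)
t=3.200: state=(0.816, 1.229)
t=3.400: state=(0.960, 0.211)
t=3.600: state=(0.905, -0.741)
t=3.800: state=(0.677, -1.493)
t=4.000: state=(0.330, -1.908)
t=4.200: state=(-0.056, -1.879)
t=4.400: state=(-0.394, -1.436)
t=4.600: state=(-0.614, -0.735)
t=4.770: state=(-0.683, -0.075)
compare at T: theta=-0.683, omega=-0.075

largest component: omega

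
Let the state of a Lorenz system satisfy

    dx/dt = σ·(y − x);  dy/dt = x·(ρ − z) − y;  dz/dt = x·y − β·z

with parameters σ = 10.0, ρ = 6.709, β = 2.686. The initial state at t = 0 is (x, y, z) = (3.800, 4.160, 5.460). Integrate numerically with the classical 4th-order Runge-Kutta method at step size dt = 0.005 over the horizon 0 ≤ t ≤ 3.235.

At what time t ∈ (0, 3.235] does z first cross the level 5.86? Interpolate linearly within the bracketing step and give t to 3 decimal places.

t=0.000: state=(3.800, 4.160, 5.460)
step 1 (dt=0.005): k1=(3.600, 0.586, 1.142), k2=(3.525, 0.585, 1.178), k3=(3.527, 0.585, 1.177), k4=(3.453, 0.583, 1.211); state += dt/6·(k1+2k2+2k3+k4)
t=0.005: state=(3.818, 4.163, 5.466)
t=0.010: state=(3.835, 4.166, 5.472)
t=0.015: state=(3.851, 4.169, 5.479)
continuing one RK4 step at a time; state shown every 40 steps (Δt=0.2):
t=0.200: state=(4.144, 4.190, 5.811)
t=0.225: state=(4.153, 4.176, 5.853)
next step: t=0.230: state=(4.154, 4.173, 5.861) — z has crossed 5.86
linear interpolation between t=0.225 (5.85337) and t=0.230 (5.86140) → t≈0.229

t = 0.229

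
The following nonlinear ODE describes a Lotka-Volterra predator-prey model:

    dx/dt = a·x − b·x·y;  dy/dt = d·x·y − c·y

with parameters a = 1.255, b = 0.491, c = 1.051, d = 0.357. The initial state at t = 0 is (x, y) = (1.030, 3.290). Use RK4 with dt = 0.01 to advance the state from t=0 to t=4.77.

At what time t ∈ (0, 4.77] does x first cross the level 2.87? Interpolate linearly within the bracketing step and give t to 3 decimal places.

t=0.000: state=(1.030, 3.290)
step 1 (dt=0.01): k1=(-0.371, -2.248), k2=(-0.365, -2.243), k3=(-0.365, -2.242), k4=(-0.359, -2.237); state += dt/6·(k1+2k2+2k3+k4)
t=0.010: state=(1.026, 3.268)
t=0.020: state=(1.023, 3.245)
t=0.030: state=(1.019, 3.223)
continuing one RK4 step at a time; state shown every 20 steps (Δt=0.2):
t=0.200: state=(0.979, 2.864)
t=0.400: state=(0.968, 2.487)
t=0.600: state=(0.991, 2.161)
t=0.800: state=(1.044, 1.883)
t=1.000: state=(1.129, 1.649)
t=1.200: state=(1.246, 1.454)
t=1.400: state=(1.400, 1.295)
t=1.600: state=(1.595, 1.168)
t=1.800: state=(1.837, 1.069)
t=2.000: state=(2.134, 0.998)
t=2.200: state=(2.492, 0.954)
t=2.370: state=(2.851, 0.938)
next step: t=2.380: state=(2.874, 0.938) — x has crossed 2.87
linear interpolation between t=2.370 (2.85122) and t=2.380 (2.87396) → t≈2.378

t = 2.378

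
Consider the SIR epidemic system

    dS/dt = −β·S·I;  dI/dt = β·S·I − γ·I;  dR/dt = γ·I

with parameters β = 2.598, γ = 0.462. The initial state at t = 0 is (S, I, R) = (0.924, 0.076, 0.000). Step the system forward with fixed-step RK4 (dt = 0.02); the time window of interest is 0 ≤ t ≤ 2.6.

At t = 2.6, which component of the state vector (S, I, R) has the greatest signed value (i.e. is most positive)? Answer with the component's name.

t=0.000: state=(0.924, 0.076, 0.000)
step 1 (dt=0.02): k1=(-0.182, 0.147, 0.035), k2=(-0.186, 0.150, 0.036), k3=(-0.186, 0.150, 0.036), k4=(-0.189, 0.152, 0.036); state += dt/6·(k1+2k2+2k3+k4)
t=0.020: state=(0.920, 0.079, 0.001)
t=0.040: state=(0.916, 0.082, 0.001)
t=0.060: state=(0.912, 0.085, 0.002)
continuing one RK4 step at a time; state shown every 5 steps (Δt=0.1):
t=0.100: state=(0.904, 0.092, 0.004)
t=0.200: state=(0.881, 0.111, 0.009)
t=0.300: state=(0.853, 0.133, 0.014)
t=0.400: state=(0.822, 0.157, 0.021)
t=0.500: state=(0.786, 0.185, 0.029)
t=0.600: state=(0.746, 0.216, 0.038)
t=0.700: state=(0.703, 0.249, 0.049)
t=0.800: state=(0.656, 0.283, 0.061)
t=0.900: state=(0.606, 0.319, 0.075)
t=1.000: state=(0.556, 0.354, 0.090)
t=1.100: state=(0.505, 0.388, 0.108)
t=1.200: state=(0.454, 0.419, 0.126)
t=1.300: state=(0.406, 0.448, 0.146)
t=1.400: state=(0.360, 0.472, 0.168)
t=1.500: state=(0.318, 0.492, 0.190)
t=1.600: state=(0.279, 0.508, 0.213)
t=1.700: state=(0.244, 0.519, 0.237)
t=1.800: state=(0.213, 0.526, 0.261)
t=1.900: state=(0.186, 0.529, 0.285)
t=2.000: state=(0.162, 0.528, 0.310)
t=2.100: state=(0.141, 0.525, 0.334)
t=2.200: state=(0.123, 0.519, 0.358)
t=2.300: state=(0.108, 0.510, 0.382)
t=2.400: state=(0.095, 0.500, 0.405)
t=2.500: state=(0.083, 0.489, 0.428)
t=2.600: state=(0.073, 0.476, 0.450)
compare at T: S=0.073, I=0.476, R=0.450

largest component: I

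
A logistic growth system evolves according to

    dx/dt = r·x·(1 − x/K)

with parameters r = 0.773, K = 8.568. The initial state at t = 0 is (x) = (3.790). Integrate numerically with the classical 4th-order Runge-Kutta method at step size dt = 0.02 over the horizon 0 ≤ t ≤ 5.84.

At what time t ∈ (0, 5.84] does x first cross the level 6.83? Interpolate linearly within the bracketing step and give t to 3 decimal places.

t=0.000: state=(3.790)
step 1 (dt=0.02): k1=(1.634), k2=(1.635), k3=(1.635), k4=(1.637); state += dt/6·(k1+2k2+2k3+k4)
t=0.020: state=(3.823)
t=0.040: state=(3.855)
t=0.060: state=(3.888)
continuing one RK4 step at a time; state shown every 10 steps (Δt=0.2):
t=0.200: state=(4.119)
t=0.400: state=(4.450)
t=0.600: state=(4.779)
t=0.800: state=(5.102)
t=1.000: state=(5.416)
t=1.200: state=(5.717)
t=1.400: state=(6.003)
t=1.600: state=(6.272)
t=1.800: state=(6.523)
t=2.000: state=(6.754)
t=2.060: state=(6.819)
next step: t=2.080: state=(6.840) — x has crossed 6.83
linear interpolation between t=2.060 (6.81908) and t=2.080 (6.84050) → t≈2.070

t = 2.070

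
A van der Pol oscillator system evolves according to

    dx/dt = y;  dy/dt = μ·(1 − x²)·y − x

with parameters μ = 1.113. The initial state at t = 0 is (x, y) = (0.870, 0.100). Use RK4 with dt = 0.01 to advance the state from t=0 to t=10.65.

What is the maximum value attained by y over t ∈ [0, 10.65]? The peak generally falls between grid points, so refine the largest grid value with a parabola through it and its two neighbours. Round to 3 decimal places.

max y = 2.765

t=0.000: state=(0.870, 0.100)
step 1 (dt=0.01): k1=(0.100, -0.843), k2=(0.096, -0.845), k3=(0.096, -0.845), k4=(0.092, -0.846); state += dt/6·(k1+2k2+2k3+k4)
t=0.010: state=(0.871, 0.092)
t=0.020: state=(0.872, 0.083)
t=0.030: state=(0.873, 0.075)
continuing one RK4 step at a time; state shown every 50 steps (Δt=0.5):
t=0.500: state=(0.810, -0.349)
t=1.000: state=(0.509, -0.876)
t=1.500: state=(-0.106, -1.628)
t=2.000: state=(-1.068, -1.962)
t=2.500: state=(-1.720, -0.524)
t=3.000: state=(-1.721, 0.356)
t=3.500: state=(-1.450, 0.698)
t=4.000: state=(-1.017, 1.064)
t=4.500: state=(-0.324, 1.809)
t=5.000: state=(0.858, 2.765)
t=5.500: state=(1.885, 0.930)
t=6.000: state=(1.966, -0.302)
t=6.500: state=(1.730, -0.596)
t=7.000: state=(1.379, -0.821)
t=7.500: state=(0.880, -1.229)
t=8.000: state=(0.066, -2.138)
t=8.500: state=(-1.230, -2.611)
t=9.000: state=(-1.982, -0.395)
t=9.500: state=(-1.924, 0.416)
t=10.000: state=(-1.653, 0.649)
t=10.500: state=(-1.272, 0.897)
t=10.650: state=(-1.130, 1.007)
largest grid value and its neighbours: y(4.990)=2.76451, y(5.000)=2.76492, y(5.010)=2.76359
parabola through these three points peaks at t≈4.997 with y≈2.76498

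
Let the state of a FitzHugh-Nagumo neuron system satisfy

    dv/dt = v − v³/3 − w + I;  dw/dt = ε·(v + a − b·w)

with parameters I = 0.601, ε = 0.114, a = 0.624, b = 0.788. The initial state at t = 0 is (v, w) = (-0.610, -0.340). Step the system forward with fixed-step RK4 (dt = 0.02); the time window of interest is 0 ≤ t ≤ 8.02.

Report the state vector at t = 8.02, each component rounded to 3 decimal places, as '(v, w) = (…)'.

(v, w) = (1.449, 1.150)

t=0.000: state=(-0.610, -0.340)
step 1 (dt=0.02): k1=(0.407, 0.032), k2=(0.409, 0.033), k3=(0.409, 0.033), k4=(0.411, 0.033); state += dt/6·(k1+2k2+2k3+k4)
t=0.020: state=(-0.602, -0.339)
t=0.040: state=(-0.594, -0.339)
t=0.060: state=(-0.585, -0.338)
continuing one RK4 step at a time; state shown every 25 steps (Δt=0.5):
t=0.500: state=(-0.371, -0.318)
t=1.000: state=(-0.023, -0.281)
t=1.500: state=(0.513, -0.221)
t=2.000: state=(1.209, -0.128)
t=2.500: state=(1.718, -0.005)
t=3.000: state=(1.886, 0.132)
t=3.500: state=(1.896, 0.267)
t=4.000: state=(1.862, 0.395)
t=4.500: state=(1.817, 0.515)
t=5.000: state=(1.768, 0.627)
t=5.500: state=(1.718, 0.731)
t=6.000: state=(1.666, 0.828)
t=6.500: state=(1.614, 0.918)
t=7.000: state=(1.561, 1.001)
t=7.500: state=(1.507, 1.077)
t=8.000: state=(1.451, 1.147)
t=8.020: state=(1.449, 1.150)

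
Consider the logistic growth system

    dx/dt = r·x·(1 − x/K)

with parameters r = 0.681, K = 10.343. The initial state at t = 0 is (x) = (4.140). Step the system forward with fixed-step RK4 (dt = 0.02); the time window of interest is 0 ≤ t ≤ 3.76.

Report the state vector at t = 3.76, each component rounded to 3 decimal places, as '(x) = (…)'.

t=0.000: state=(4.140)
step 1 (dt=0.02): k1=(1.691), k2=(1.693), k3=(1.693), k4=(1.695); state += dt/6·(k1+2k2+2k3+k4)
t=0.020: state=(4.174)
t=0.040: state=(4.208)
t=0.060: state=(4.242)
continuing one RK4 step at a time; state shown every 10 steps (Δt=0.2):
t=0.200: state=(4.482)
t=0.400: state=(4.831)
t=0.600: state=(5.183)
t=0.800: state=(5.534)
t=1.000: state=(5.882)
t=1.200: state=(6.224)
t=1.400: state=(6.557)
t=1.600: state=(6.877)
t=1.800: state=(7.184)
t=2.000: state=(7.474)
t=2.200: state=(7.748)
t=2.400: state=(8.004)
t=2.600: state=(8.241)
t=2.800: state=(8.460)
t=3.000: state=(8.661)
t=3.200: state=(8.844)
t=3.400: state=(9.010)
t=3.600: state=(9.160)
t=3.760: state=(9.270)

(x) = (9.270)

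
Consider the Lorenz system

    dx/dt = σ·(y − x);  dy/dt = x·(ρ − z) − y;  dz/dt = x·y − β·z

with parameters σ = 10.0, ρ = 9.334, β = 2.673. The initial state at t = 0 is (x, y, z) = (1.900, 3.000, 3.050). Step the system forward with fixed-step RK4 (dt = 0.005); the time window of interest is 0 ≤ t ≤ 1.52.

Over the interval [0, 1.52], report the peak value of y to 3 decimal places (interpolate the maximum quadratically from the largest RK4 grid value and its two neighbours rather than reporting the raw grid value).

max y = 7.800

t=0.000: state=(1.900, 3.000, 3.050)
step 1 (dt=0.005): k1=(11.000, 8.940, -2.453), k2=(10.948, 9.102, -2.311), k3=(10.954, 9.100, -2.311), k4=(10.907, 9.261, -2.169); state += dt/6·(k1+2k2+2k3+k4)
t=0.005: state=(1.955, 3.046, 3.038)
t=0.010: state=(2.009, 3.093, 3.028)
t=0.015: state=(2.063, 3.141, 3.020)
continuing one RK4 step at a time; state shown every 10 steps (Δt=0.05):
t=0.050: state=(2.440, 3.524, 3.001)
t=0.100: state=(3.003, 4.186, 3.118)
t=0.150: state=(3.630, 4.962, 3.440)
t=0.200: state=(4.334, 5.810, 4.017)
t=0.250: state=(5.096, 6.651, 4.897)
t=0.300: state=(5.865, 7.355, 6.093)
t=0.350: state=(6.550, 7.759, 7.545)
t=0.400: state=(7.032, 7.713, 9.082)
t=0.450: state=(7.201, 7.175, 10.447)
t=0.500: state=(7.004, 6.259, 11.387)
t=0.550: state=(6.485, 5.197, 11.774)
t=0.600: state=(5.765, 4.222, 11.647)
t=0.650: state=(4.989, 3.468, 11.150)
t=0.700: state=(4.275, 2.965, 10.446)
t=0.750: state=(3.692, 2.679, 9.660)
t=0.800: state=(3.264, 2.559, 8.874)
t=0.850: state=(2.983, 2.561, 8.135)
t=0.900: state=(2.834, 2.653, 7.470)
t=0.950: state=(2.796, 2.820, 6.894)
t=1.000: state=(2.853, 3.052, 6.419)
t=1.050: state=(2.992, 3.346, 6.052)
t=1.100: state=(3.204, 3.698, 5.805)
t=1.150: state=(3.483, 4.104, 5.690)
t=1.200: state=(3.822, 4.552, 5.719)
t=1.250: state=(4.209, 5.022, 5.905)
t=1.300: state=(4.628, 5.480, 6.255)
t=1.350: state=(5.051, 5.881, 6.764)
t=1.400: state=(5.444, 6.172, 7.404)
t=1.450: state=(5.764, 6.300, 8.121)
t=1.500: state=(5.968, 6.236, 8.834)
t=1.520: state=(6.009, 6.155, 9.098)
largest grid value and its neighbours: y(0.365)=7.79696, y(0.370)=7.80010, y(0.375)=7.79829
parabola through these three points peaks at t≈0.371 with y≈7.80015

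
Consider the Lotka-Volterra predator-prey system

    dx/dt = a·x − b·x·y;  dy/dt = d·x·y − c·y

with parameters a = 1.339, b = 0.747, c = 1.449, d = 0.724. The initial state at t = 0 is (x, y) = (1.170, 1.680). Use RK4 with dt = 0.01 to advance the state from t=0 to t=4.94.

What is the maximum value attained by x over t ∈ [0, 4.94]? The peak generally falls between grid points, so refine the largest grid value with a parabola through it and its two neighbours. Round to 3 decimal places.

max x = 3.166

t=0.000: state=(1.170, 1.680)
step 1 (dt=0.01): k1=(0.098, -1.011), k2=(0.103, -1.008), k3=(0.103, -1.008), k4=(0.107, -1.004); state += dt/6·(k1+2k2+2k3+k4)
t=0.010: state=(1.171, 1.670)
t=0.020: state=(1.172, 1.660)
t=0.030: state=(1.173, 1.650)
continuing one RK4 step at a time; state shown every 20 steps (Δt=0.2):
t=0.200: state=(1.207, 1.493)
t=0.400: state=(1.278, 1.337)
t=0.600: state=(1.381, 1.212)
t=0.800: state=(1.517, 1.119)
t=1.000: state=(1.686, 1.055)
t=1.200: state=(1.888, 1.023)
t=1.400: state=(2.119, 1.023)
t=1.600: state=(2.372, 1.059)
t=1.800: state=(2.632, 1.139)
t=2.000: state=(2.876, 1.271)
t=2.200: state=(3.067, 1.464)
t=2.400: state=(3.162, 1.722)
t=2.600: state=(3.124, 2.035)
t=2.800: state=(2.938, 2.366)
t=3.000: state=(2.637, 2.654)
t=3.200: state=(2.283, 2.837)
t=3.400: state=(1.943, 2.882)
t=3.600: state=(1.659, 2.798)
t=3.800: state=(1.446, 2.619)
t=4.000: state=(1.299, 2.390)
t=4.200: state=(1.211, 2.144)
t=4.400: state=(1.170, 1.905)
t=4.600: state=(1.169, 1.688)
t=4.800: state=(1.205, 1.500)
t=4.940: state=(1.250, 1.386)
largest grid value and its neighbours: x(2.440)=3.16619, x(2.450)=3.16628, x(2.460)=3.16602
parabola through these three points peaks at t≈2.448 with x≈3.16629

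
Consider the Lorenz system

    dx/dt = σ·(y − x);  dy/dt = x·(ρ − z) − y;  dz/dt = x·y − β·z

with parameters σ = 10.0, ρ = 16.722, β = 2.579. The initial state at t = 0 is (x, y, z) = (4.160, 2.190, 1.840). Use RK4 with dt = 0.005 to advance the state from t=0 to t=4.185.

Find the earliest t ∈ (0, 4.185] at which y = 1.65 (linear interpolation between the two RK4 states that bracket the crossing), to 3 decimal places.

t = 0.422

t=0.000: state=(4.160, 2.190, 1.840)
step 1 (dt=0.005): k1=(-19.700, 59.719, 4.365), k2=(-17.715, 58.792, 4.843), k3=(-17.787, 58.863, 4.842), k4=(-15.867, 58.003, 5.306); state += dt/6·(k1+2k2+2k3+k4)
t=0.005: state=(4.071, 2.484, 1.864)
t=0.010: state=(4.001, 2.770, 1.893)
t=0.015: state=(3.948, 3.050, 1.926)
continuing one RK4 step at a time; state shown every 40 steps (Δt=0.2):
t=0.200: state=(8.929, 13.799, 9.294)
t=0.400: state=(9.396, 3.278, 25.349)
t=0.420: state=(8.141, 1.783, 24.503)
next step: t=0.425: state=(7.823, 1.469, 24.254) — y has crossed 1.65
linear interpolation between t=0.420 (1.78270) and t=0.425 (1.46894) → t≈0.422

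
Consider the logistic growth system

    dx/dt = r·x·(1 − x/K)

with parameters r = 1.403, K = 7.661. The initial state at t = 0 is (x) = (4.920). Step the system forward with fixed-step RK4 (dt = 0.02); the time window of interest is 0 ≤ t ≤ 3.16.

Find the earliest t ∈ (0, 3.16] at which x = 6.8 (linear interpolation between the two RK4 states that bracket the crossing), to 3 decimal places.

t=0.000: state=(4.920)
step 1 (dt=0.02): k1=(2.470), k2=(2.460), k3=(2.460), k4=(2.450); state += dt/6·(k1+2k2+2k3+k4)
t=0.020: state=(4.969)
t=0.040: state=(5.018)
t=0.060: state=(5.066)
continuing one RK4 step at a time; state shown every 10 steps (Δt=0.2):
t=0.200: state=(5.392)
t=0.400: state=(5.813)
t=0.600: state=(6.178)
t=0.800: state=(6.485)
t=1.000: state=(6.738)
t=1.040: state=(6.783)
next step: t=1.060: state=(6.804) — x has crossed 6.8
linear interpolation between t=1.040 (6.78267) and t=1.060 (6.80426) → t≈1.056

t = 1.056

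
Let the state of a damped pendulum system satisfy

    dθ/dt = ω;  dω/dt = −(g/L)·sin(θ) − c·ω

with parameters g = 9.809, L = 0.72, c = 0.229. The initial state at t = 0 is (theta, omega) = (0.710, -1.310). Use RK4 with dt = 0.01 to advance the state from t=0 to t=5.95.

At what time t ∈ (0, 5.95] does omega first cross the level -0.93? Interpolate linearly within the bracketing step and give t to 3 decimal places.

t = 0.640

t=0.000: state=(0.710, -1.310)
step 1 (dt=0.01): k1=(-1.310, -8.580), k2=(-1.353, -8.503), k3=(-1.353, -8.501), k4=(-1.395, -8.420); state += dt/6·(k1+2k2+2k3+k4)
t=0.010: state=(0.696, -1.395)
t=0.020: state=(0.682, -1.478)
t=0.030: state=(0.667, -1.560)
continuing one RK4 step at a time; state shown every 20 steps (Δt=0.2):
t=0.200: state=(0.304, -2.581)
t=0.400: state=(-0.234, -2.551)
t=0.600: state=(-0.631, -1.272)
t=0.640: state=(-0.676, -0.930)
next step: t=0.650: state=(-0.684, -0.843) — omega has crossed -0.93
linear interpolation between t=0.640 (-0.93045) and t=0.650 (-0.84275) → t≈0.640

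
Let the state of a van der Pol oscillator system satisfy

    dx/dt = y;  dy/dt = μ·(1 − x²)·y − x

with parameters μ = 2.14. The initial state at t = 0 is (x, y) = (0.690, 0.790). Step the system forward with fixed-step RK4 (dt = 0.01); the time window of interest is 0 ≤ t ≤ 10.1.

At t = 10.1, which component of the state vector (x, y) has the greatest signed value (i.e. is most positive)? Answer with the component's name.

t=0.000: state=(0.690, 0.790)
step 1 (dt=0.01): k1=(0.790, 0.196), k2=(0.791, 0.184), k3=(0.791, 0.184), k4=(0.792, 0.171); state += dt/6·(k1+2k2+2k3+k4)
t=0.010: state=(0.698, 0.792)
t=0.020: state=(0.706, 0.793)
t=0.030: state=(0.714, 0.795)
continuing one RK4 step at a time; state shown every 50 steps (Δt=0.5):
t=0.500: state=(1.050, 0.529)
t=1.000: state=(1.158, -0.087)
t=1.500: state=(0.989, -0.578)
t=2.000: state=(0.536, -1.365)
t=2.500: state=(-0.651, -3.618)
t=3.000: state=(-1.943, -0.620)
t=3.500: state=(-1.929, 0.279)
t=4.000: state=(-1.766, 0.361)
t=4.500: state=(-1.567, 0.439)
t=5.000: state=(-1.316, 0.581)
t=5.500: state=(-0.955, 0.923)
t=6.000: state=(-0.260, 2.130)
t=6.500: state=(1.396, 3.475)
t=7.000: state=(2.020, -0.057)
t=7.500: state=(1.900, -0.315)
t=8.000: state=(1.728, -0.376)
t=8.500: state=(1.520, -0.461)
t=9.000: state=(1.253, -0.627)
t=9.500: state=(0.852, -1.058)
t=10.000: state=(0.011, -2.664)
t=10.100: state=(-0.285, -3.269)
compare at T: x=-0.285, y=-3.269

largest component: x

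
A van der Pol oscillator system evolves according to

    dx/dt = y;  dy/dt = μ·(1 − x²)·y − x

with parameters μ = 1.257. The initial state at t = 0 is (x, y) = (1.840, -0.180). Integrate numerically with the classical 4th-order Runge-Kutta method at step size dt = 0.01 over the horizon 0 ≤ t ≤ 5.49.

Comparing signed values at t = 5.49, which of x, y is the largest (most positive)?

t=0.000: state=(1.840, -0.180)
step 1 (dt=0.01): k1=(-0.180, -1.300), k2=(-0.187, -1.281), k3=(-0.186, -1.281), k4=(-0.193, -1.262); state += dt/6·(k1+2k2+2k3+k4)
t=0.010: state=(1.838, -0.193)
t=0.020: state=(1.836, -0.205)
t=0.030: state=(1.834, -0.217)
continuing one RK4 step at a time; state shown every 20 steps (Δt=0.2):
t=0.200: state=(1.782, -0.378)
t=0.400: state=(1.694, -0.501)
t=0.600: state=(1.584, -0.596)
t=0.800: state=(1.456, -0.689)
t=1.000: state=(1.308, -0.796)
t=1.200: state=(1.135, -0.933)
t=1.400: state=(0.931, -1.123)
t=1.600: state=(0.681, -1.393)
t=1.800: state=(0.366, -1.784)
t=2.000: state=(-0.042, -2.309)
t=2.200: state=(-0.559, -2.828)
t=2.400: state=(-1.139, -2.841)
t=2.600: state=(-1.633, -1.976)
t=2.800: state=(-1.913, -0.860)
t=3.000: state=(-2.005, -0.137)
t=3.200: state=(-1.993, 0.217)
t=3.400: state=(-1.931, 0.387)
t=3.600: state=(-1.843, 0.482)
t=3.800: state=(-1.739, 0.553)
t=4.000: state=(-1.622, 0.620)
t=4.200: state=(-1.491, 0.696)
t=4.400: state=(-1.342, 0.792)
t=4.600: state=(-1.172, 0.919)
t=4.800: state=(-0.971, 1.096)
t=5.000: state=(-0.728, 1.350)
t=5.200: state=(-0.424, 1.719)
t=5.400: state=(-0.031, 2.228)
t=5.490: state=(0.181, 2.485)
compare at T: x=0.181, y=2.485

largest component: y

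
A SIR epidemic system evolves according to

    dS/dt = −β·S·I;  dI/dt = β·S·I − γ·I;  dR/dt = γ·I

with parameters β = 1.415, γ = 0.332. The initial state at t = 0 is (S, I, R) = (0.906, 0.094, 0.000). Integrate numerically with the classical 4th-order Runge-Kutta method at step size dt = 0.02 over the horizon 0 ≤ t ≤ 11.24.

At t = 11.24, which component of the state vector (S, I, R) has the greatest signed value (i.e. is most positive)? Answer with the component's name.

largest component: R

t=0.000: state=(0.906, 0.094, 0.000)
step 1 (dt=0.02): k1=(-0.121, 0.089, 0.031), k2=(-0.121, 0.090, 0.032), k3=(-0.121, 0.090, 0.032), k4=(-0.122, 0.091, 0.032); state += dt/6·(k1+2k2+2k3+k4)
t=0.020: state=(0.904, 0.096, 0.001)
t=0.040: state=(0.901, 0.098, 0.001)
t=0.060: state=(0.899, 0.099, 0.002)
continuing one RK4 step at a time; state shown every 25 steps (Δt=0.5):
t=0.500: state=(0.833, 0.148, 0.020)
t=1.000: state=(0.732, 0.218, 0.050)
t=1.500: state=(0.611, 0.297, 0.093)
t=2.000: state=(0.482, 0.370, 0.148)
t=2.500: state=(0.364, 0.422, 0.214)
t=3.000: state=(0.267, 0.446, 0.287)
t=3.500: state=(0.195, 0.445, 0.361)
t=4.000: state=(0.143, 0.424, 0.433)
t=4.500: state=(0.107, 0.392, 0.501)
t=5.000: state=(0.082, 0.355, 0.563)
t=5.500: state=(0.065, 0.316, 0.619)
t=6.000: state=(0.053, 0.279, 0.668)
t=6.500: state=(0.044, 0.245, 0.712)
t=7.000: state=(0.037, 0.213, 0.750)
t=7.500: state=(0.032, 0.185, 0.783)
t=8.000: state=(0.029, 0.160, 0.811)
t=8.500: state=(0.026, 0.138, 0.836)
t=9.000: state=(0.023, 0.119, 0.857)
t=9.500: state=(0.022, 0.103, 0.876)
t=10.000: state=(0.020, 0.088, 0.892)
t=10.500: state=(0.019, 0.076, 0.905)
t=11.000: state=(0.018, 0.065, 0.917)
t=11.240: state=(0.018, 0.060, 0.922)
compare at T: S=0.018, I=0.060, R=0.922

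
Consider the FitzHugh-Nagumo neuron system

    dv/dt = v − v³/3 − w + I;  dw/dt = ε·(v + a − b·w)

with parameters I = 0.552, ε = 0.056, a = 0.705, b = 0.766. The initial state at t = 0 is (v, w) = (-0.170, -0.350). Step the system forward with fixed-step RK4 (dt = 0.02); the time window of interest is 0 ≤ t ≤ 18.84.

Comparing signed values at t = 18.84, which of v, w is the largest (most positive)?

t=0.000: state=(-0.170, -0.350)
step 1 (dt=0.02): k1=(0.734, 0.045), k2=(0.740, 0.045), k3=(0.740, 0.045), k4=(0.747, 0.046); state += dt/6·(k1+2k2+2k3+k4)
t=0.020: state=(-0.155, -0.349)
t=0.040: state=(-0.140, -0.348)
t=0.060: state=(-0.125, -0.347)
continuing one RK4 step at a time; state shown every 50 steps (Δt=1):
t=1.000: state=(0.983, -0.278)
t=2.000: state=(1.916, -0.142)
t=3.000: state=(1.969, 0.011)
t=4.000: state=(1.923, 0.156)
t=5.000: state=(1.871, 0.292)
t=6.000: state=(1.818, 0.419)
t=7.000: state=(1.765, 0.538)
t=8.000: state=(1.710, 0.650)
t=9.000: state=(1.655, 0.753)
t=10.000: state=(1.597, 0.849)
t=11.000: state=(1.538, 0.938)
t=12.000: state=(1.476, 1.020)
t=13.000: state=(1.410, 1.095)
t=14.000: state=(1.340, 1.163)
t=15.000: state=(1.263, 1.224)
t=16.000: state=(1.177, 1.278)
t=17.000: state=(1.075, 1.325)
t=18.000: state=(0.947, 1.364)
t=18.840: state=(0.801, 1.389)
compare at T: v=0.801, w=1.389

largest component: w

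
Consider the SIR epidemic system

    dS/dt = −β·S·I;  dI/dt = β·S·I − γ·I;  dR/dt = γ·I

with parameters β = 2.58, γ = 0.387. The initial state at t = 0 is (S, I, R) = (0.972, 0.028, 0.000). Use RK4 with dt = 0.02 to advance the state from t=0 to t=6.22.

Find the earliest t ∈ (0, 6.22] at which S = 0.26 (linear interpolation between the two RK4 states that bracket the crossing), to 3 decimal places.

t = 2.100

t=0.000: state=(0.972, 0.028, 0.000)
step 1 (dt=0.02): k1=(-0.070, 0.059, 0.011), k2=(-0.072, 0.061, 0.011), k3=(-0.072, 0.061, 0.011), k4=(-0.073, 0.062, 0.011); state += dt/6·(k1+2k2+2k3+k4)
t=0.020: state=(0.971, 0.029, 0.000)
t=0.040: state=(0.969, 0.030, 0.000)
t=0.060: state=(0.968, 0.032, 0.001)
continuing one RK4 step at a time; state shown every 25 steps (Δt=0.5):
t=0.500: state=(0.912, 0.078, 0.010)
t=1.000: state=(0.772, 0.193, 0.035)
t=1.500: state=(0.538, 0.373, 0.089)
t=2.000: state=(0.298, 0.524, 0.177)
t=2.100: state=(0.260, 0.542, 0.198)
next step: t=2.120: state=(0.253, 0.545, 0.202) — S has crossed 0.26
linear interpolation between t=2.100 (0.26008) and t=2.120 (0.25288) → t≈2.100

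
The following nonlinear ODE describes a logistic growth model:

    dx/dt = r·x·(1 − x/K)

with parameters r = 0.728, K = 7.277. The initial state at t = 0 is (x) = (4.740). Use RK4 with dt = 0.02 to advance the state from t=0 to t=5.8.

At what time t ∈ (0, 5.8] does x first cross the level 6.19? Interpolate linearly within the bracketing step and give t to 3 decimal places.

t=0.000: state=(4.740)
step 1 (dt=0.02): k1=(1.203), k2=(1.200), k3=(1.200), k4=(1.198); state += dt/6·(k1+2k2+2k3+k4)
t=0.020: state=(4.764)
t=0.040: state=(4.788)
t=0.060: state=(4.812)
continuing one RK4 step at a time; state shown every 10 steps (Δt=0.2):
t=0.200: state=(4.975)
t=0.400: state=(5.198)
t=0.600: state=(5.407)
t=0.800: state=(5.602)
t=1.000: state=(5.783)
t=1.200: state=(5.948)
t=1.400: state=(6.099)
t=1.520: state=(6.183)
next step: t=1.540: state=(6.196) — x has crossed 6.19
linear interpolation between t=1.520 (6.18268) and t=1.540 (6.19614) → t≈1.531

t = 1.531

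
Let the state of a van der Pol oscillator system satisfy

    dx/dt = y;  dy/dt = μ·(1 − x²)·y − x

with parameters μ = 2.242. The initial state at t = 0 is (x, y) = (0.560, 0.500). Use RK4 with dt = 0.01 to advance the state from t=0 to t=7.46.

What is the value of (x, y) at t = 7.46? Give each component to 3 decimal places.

(x, y) = (1.900, -0.304)

t=0.000: state=(0.560, 0.500)
step 1 (dt=0.01): k1=(0.500, 0.209), k2=(0.501, 0.205), k3=(0.501, 0.205), k4=(0.502, 0.201); state += dt/6·(k1+2k2+2k3+k4)
t=0.010: state=(0.565, 0.502)
t=0.020: state=(0.570, 0.504)
t=0.030: state=(0.575, 0.506)
continuing one RK4 step at a time; state shown every 25 steps (Δt=0.25):
t=0.250: state=(0.689, 0.520)
t=0.500: state=(0.813, 0.453)
t=0.750: state=(0.907, 0.292)
t=1.000: state=(0.954, 0.072)
t=1.250: state=(0.942, -0.169)
t=1.500: state=(0.868, -0.426)
t=1.750: state=(0.724, -0.745)
t=2.000: state=(0.481, -1.242)
t=2.250: state=(0.068, -2.159)
t=2.500: state=(-0.641, -3.486)
t=2.750: state=(-1.503, -2.806)
t=3.000: state=(-1.908, -0.624)
t=3.250: state=(-1.949, 0.114)
t=3.500: state=(-1.896, 0.274)
t=3.750: state=(-1.821, 0.324)
t=4.000: state=(-1.736, 0.356)
t=4.250: state=(-1.642, 0.391)
t=4.500: state=(-1.539, 0.435)
t=4.750: state=(-1.423, 0.495)
t=5.000: state=(-1.289, 0.582)
t=5.250: state=(-1.128, 0.718)
t=5.500: state=(-0.923, 0.950)
t=5.750: state=(-0.636, 1.395)
t=6.000: state=(-0.185, 2.325)
t=6.250: state=(0.585, 3.856)
t=6.500: state=(1.551, 3.113)
t=6.750: state=(1.981, 0.602)
t=7.000: state=(2.015, -0.132)
t=7.250: state=(1.961, -0.269)
t=7.460: state=(1.900, -0.304)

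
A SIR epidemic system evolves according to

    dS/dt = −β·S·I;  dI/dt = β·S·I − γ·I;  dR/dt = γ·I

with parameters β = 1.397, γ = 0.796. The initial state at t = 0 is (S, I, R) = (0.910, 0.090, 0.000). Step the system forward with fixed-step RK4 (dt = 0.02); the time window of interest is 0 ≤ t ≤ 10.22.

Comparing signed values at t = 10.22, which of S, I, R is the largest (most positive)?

largest component: R

t=0.000: state=(0.910, 0.090, 0.000)
step 1 (dt=0.02): k1=(-0.114, 0.043, 0.072), k2=(-0.115, 0.043, 0.072), k3=(-0.115, 0.043, 0.072), k4=(-0.115, 0.043, 0.072); state += dt/6·(k1+2k2+2k3+k4)
t=0.020: state=(0.908, 0.091, 0.001)
t=0.040: state=(0.905, 0.092, 0.003)
t=0.060: state=(0.903, 0.093, 0.004)
continuing one RK4 step at a time; state shown every 25 steps (Δt=0.5):
t=0.500: state=(0.848, 0.112, 0.040)
t=1.000: state=(0.779, 0.133, 0.089)
t=1.500: state=(0.705, 0.149, 0.145)
t=2.000: state=(0.633, 0.160, 0.207)
t=2.500: state=(0.565, 0.163, 0.272)
t=3.000: state=(0.504, 0.159, 0.336)
t=3.500: state=(0.453, 0.149, 0.398)
t=4.000: state=(0.410, 0.136, 0.455)
t=4.500: state=(0.375, 0.120, 0.505)
t=5.000: state=(0.347, 0.103, 0.550)
t=5.500: state=(0.324, 0.088, 0.588)
t=6.000: state=(0.307, 0.073, 0.620)
t=6.500: state=(0.293, 0.061, 0.647)
t=7.000: state=(0.281, 0.050, 0.669)
t=7.500: state=(0.273, 0.041, 0.687)
t=8.000: state=(0.266, 0.033, 0.701)
t=8.500: state=(0.260, 0.027, 0.713)
t=9.000: state=(0.256, 0.021, 0.723)
t=9.500: state=(0.253, 0.017, 0.730)
t=10.000: state=(0.250, 0.014, 0.736)
t=10.220: state=(0.249, 0.012, 0.739)
compare at T: S=0.249, I=0.012, R=0.739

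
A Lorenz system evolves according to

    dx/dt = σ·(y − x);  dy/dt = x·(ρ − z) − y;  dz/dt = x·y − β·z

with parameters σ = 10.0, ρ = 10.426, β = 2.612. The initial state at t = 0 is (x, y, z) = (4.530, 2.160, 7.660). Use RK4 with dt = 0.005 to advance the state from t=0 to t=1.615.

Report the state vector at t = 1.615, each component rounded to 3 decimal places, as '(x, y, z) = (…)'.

t=0.000: state=(4.530, 2.160, 7.660)
step 1 (dt=0.005): k1=(-23.700, 10.370, -10.223), k2=(-22.848, 10.294, -10.168), k3=(-22.871, 10.300, -10.165), k4=(-22.041, 10.227, -10.110); state += dt/6·(k1+2k2+2k3+k4)
t=0.005: state=(4.416, 2.211, 7.609)
t=0.010: state=(4.309, 2.262, 7.559)
t=0.015: state=(4.211, 2.312, 7.509)
continuing one RK4 step at a time; state shown every 20 steps (Δt=0.1):
t=0.100: state=(3.387, 3.112, 6.775)
t=0.200: state=(3.568, 4.095, 6.305)
t=0.300: state=(4.312, 5.229, 6.477)
t=0.400: state=(5.311, 6.334, 7.469)
t=0.500: state=(6.208, 6.892, 9.178)
t=0.600: state=(6.527, 6.436, 10.888)
t=0.700: state=(6.050, 5.252, 11.649)
t=0.800: state=(5.121, 4.161, 11.260)
t=0.900: state=(4.281, 3.606, 10.243)
t=1.000: state=(3.811, 3.546, 9.135)
t=1.100: state=(3.736, 3.839, 8.245)
t=1.200: state=(3.989, 4.379, 7.739)
t=1.300: state=(4.484, 5.063, 7.724)
t=1.400: state=(5.097, 5.711, 8.239)
t=1.500: state=(5.635, 6.056, 9.161)
t=1.600: state=(5.870, 5.897, 10.121)
t=1.615: state=(5.869, 5.830, 10.238)

(x, y, z) = (5.869, 5.830, 10.238)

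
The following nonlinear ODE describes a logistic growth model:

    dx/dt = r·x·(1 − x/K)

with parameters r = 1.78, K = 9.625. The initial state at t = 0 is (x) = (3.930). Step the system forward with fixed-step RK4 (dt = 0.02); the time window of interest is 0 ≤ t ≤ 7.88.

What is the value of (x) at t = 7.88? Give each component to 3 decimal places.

t=0.000: state=(3.930)
step 1 (dt=0.02): k1=(4.139), k2=(4.152), k3=(4.152), k4=(4.165); state += dt/6·(k1+2k2+2k3+k4)
t=0.020: state=(4.013)
t=0.040: state=(4.097)
t=0.060: state=(4.181)
continuing one RK4 step at a time; state shown every 25 steps (Δt=0.5):
t=0.500: state=(6.034)
t=1.000: state=(7.735)
t=1.500: state=(8.747)
t=2.000: state=(9.244)
t=2.500: state=(9.465)
t=3.000: state=(9.559)
t=3.500: state=(9.598)
t=4.000: state=(9.614)
t=4.500: state=(9.620)
t=5.000: state=(9.623)
t=5.500: state=(9.624)
t=6.000: state=(9.625)
t=6.500: state=(9.625)
t=7.000: state=(9.625)
t=7.500: state=(9.625)
t=7.880: state=(9.625)

(x) = (9.625)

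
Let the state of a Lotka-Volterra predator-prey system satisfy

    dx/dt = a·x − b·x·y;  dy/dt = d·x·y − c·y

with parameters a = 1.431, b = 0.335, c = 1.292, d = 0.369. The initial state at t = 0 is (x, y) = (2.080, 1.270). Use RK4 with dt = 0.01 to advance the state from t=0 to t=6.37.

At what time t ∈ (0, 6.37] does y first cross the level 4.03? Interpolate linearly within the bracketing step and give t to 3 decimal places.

t=0.000: state=(2.080, 1.270)
step 1 (dt=0.01): k1=(2.092, -0.666), k2=(2.104, -0.659), k3=(2.104, -0.659), k4=(2.117, -0.653); state += dt/6·(k1+2k2+2k3+k4)
t=0.010: state=(2.101, 1.263)
t=0.020: state=(2.122, 1.257)
t=0.030: state=(2.144, 1.251)
continuing one RK4 step at a time; state shown every 25 steps (Δt=0.25):
t=0.250: state=(2.690, 1.144)
t=0.500: state=(3.504, 1.100)
t=0.750: state=(4.564, 1.153)
t=1.000: state=(5.884, 1.349)
t=1.250: state=(7.393, 1.801)
t=1.500: state=(8.778, 2.758)
t=1.680: state=(9.291, 3.997)
next step: t=1.690: state=(9.298, 4.083) — y has crossed 4.03
linear interpolation between t=1.680 (3.99692) and t=1.690 (4.08328) → t≈1.684

t = 1.684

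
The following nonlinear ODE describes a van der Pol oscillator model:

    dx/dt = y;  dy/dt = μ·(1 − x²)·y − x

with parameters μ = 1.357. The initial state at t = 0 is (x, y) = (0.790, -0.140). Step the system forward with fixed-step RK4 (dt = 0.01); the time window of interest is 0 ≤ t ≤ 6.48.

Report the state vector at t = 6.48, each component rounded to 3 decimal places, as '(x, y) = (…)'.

(x, y) = (1.568, -0.619)

t=0.000: state=(0.790, -0.140)
step 1 (dt=0.01): k1=(-0.140, -0.861), k2=(-0.144, -0.863), k3=(-0.144, -0.863), k4=(-0.149, -0.865); state += dt/6·(k1+2k2+2k3+k4)
t=0.010: state=(0.789, -0.149)
t=0.020: state=(0.787, -0.157)
t=0.030: state=(0.785, -0.166)
continuing one RK4 step at a time; state shown every 25 steps (Δt=0.25):
t=0.250: state=(0.727, -0.367)
t=0.500: state=(0.604, -0.628)
t=0.750: state=(0.408, -0.953)
t=1.000: state=(0.118, -1.384)
t=1.250: state=(-0.293, -1.911)
t=1.500: state=(-0.823, -2.252)
t=1.750: state=(-1.352, -1.829)
t=2.000: state=(-1.688, -0.843)
t=2.250: state=(-1.797, -0.102)
t=2.500: state=(-1.771, 0.268)
t=2.750: state=(-1.678, 0.453)
t=3.000: state=(-1.549, 0.575)
t=3.250: state=(-1.391, 0.694)
t=3.500: state=(-1.200, 0.842)
t=3.750: state=(-0.964, 1.057)
t=4.000: state=(-0.661, 1.399)
t=4.250: state=(-0.247, 1.953)
t=4.500: state=(0.334, 2.711)
t=4.750: state=(1.072, 2.998)
t=5.000: state=(1.701, 1.829)
t=5.250: state=(1.975, 0.476)
t=5.500: state=(2.004, -0.142)
t=5.750: state=(1.936, -0.369)
t=6.000: state=(1.830, -0.472)
t=6.250: state=(1.702, -0.547)
t=6.480: state=(1.568, -0.619)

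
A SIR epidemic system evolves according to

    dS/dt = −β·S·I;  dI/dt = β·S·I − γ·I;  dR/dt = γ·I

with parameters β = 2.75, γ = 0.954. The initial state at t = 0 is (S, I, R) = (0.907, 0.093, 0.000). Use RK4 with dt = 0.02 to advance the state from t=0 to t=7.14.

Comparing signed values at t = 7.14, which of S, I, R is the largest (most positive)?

t=0.000: state=(0.907, 0.093, 0.000)
step 1 (dt=0.02): k1=(-0.232, 0.143, 0.089), k2=(-0.235, 0.145, 0.090), k3=(-0.235, 0.145, 0.090), k4=(-0.238, 0.146, 0.091); state += dt/6·(k1+2k2+2k3+k4)
t=0.020: state=(0.902, 0.096, 0.002)
t=0.040: state=(0.897, 0.099, 0.004)
t=0.060: state=(0.893, 0.102, 0.006)
continuing one RK4 step at a time; state shown every 25 steps (Δt=0.5):
t=0.500: state=(0.753, 0.182, 0.064)
t=1.000: state=(0.548, 0.277, 0.175)
t=1.500: state=(0.360, 0.319, 0.320)
t=2.000: state=(0.235, 0.296, 0.469)
t=2.500: state=(0.162, 0.240, 0.598)
t=3.000: state=(0.121, 0.181, 0.698)
t=3.500: state=(0.098, 0.130, 0.772)
t=4.000: state=(0.084, 0.092, 0.824)
t=4.500: state=(0.076, 0.063, 0.861)
t=5.000: state=(0.071, 0.044, 0.886)
t=5.500: state=(0.067, 0.030, 0.903)
t=6.000: state=(0.065, 0.020, 0.915)
t=6.500: state=(0.063, 0.014, 0.923)
t=7.000: state=(0.062, 0.009, 0.928)
t=7.140: state=(0.062, 0.008, 0.929)
compare at T: S=0.062, I=0.008, R=0.929

largest component: R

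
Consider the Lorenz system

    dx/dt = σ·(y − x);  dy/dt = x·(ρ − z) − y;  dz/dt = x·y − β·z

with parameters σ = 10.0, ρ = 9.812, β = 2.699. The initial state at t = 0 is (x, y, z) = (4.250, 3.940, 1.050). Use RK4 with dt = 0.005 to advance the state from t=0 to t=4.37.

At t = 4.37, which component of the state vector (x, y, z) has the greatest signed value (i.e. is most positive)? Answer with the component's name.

t=0.000: state=(4.250, 3.940, 1.050)
step 1 (dt=0.005): k1=(-3.100, 33.298, 13.911), k2=(-2.190, 33.000, 14.140), k3=(-2.220, 33.018, 14.144), k4=(-1.338, 32.736, 14.376); state += dt/6·(k1+2k2+2k3+k4)
t=0.005: state=(4.239, 4.105, 1.121)
t=0.010: state=(4.236, 4.267, 1.194)
t=0.015: state=(4.242, 4.428, 1.269)
continuing one RK4 step at a time; state shown every 40 steps (Δt=0.2):
t=0.200: state=(7.208, 9.180, 6.864)
t=0.400: state=(7.357, 5.251, 13.846)
t=0.600: state=(3.084, 1.721, 10.339)
t=0.800: state=(1.963, 1.983, 6.630)
t=1.000: state=(2.694, 3.381, 4.800)
t=1.200: state=(4.703, 5.972, 5.558)
t=1.400: state=(6.794, 7.184, 9.751)
t=1.600: state=(5.590, 4.356, 11.433)
t=1.800: state=(3.633, 3.102, 9.039)
t=2.000: state=(3.448, 3.727, 7.023)
t=2.200: state=(4.512, 5.227, 6.870)
t=2.400: state=(5.800, 6.191, 8.823)
t=2.600: state=(5.610, 5.088, 10.320)
t=2.800: state=(4.453, 3.994, 9.399)
t=3.000: state=(4.070, 4.141, 8.039)
t=3.200: state=(4.591, 4.983, 7.732)
t=3.400: state=(5.325, 5.575, 8.679)
t=3.600: state=(5.350, 5.134, 9.590)
t=3.800: state=(4.754, 4.467, 9.279)
t=4.000: state=(4.444, 4.438, 8.490)
t=4.200: state=(4.680, 4.888, 8.221)
t=4.370: state=(5.040, 5.219, 8.582)
compare at T: x=5.040, y=5.219, z=8.582

largest component: z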